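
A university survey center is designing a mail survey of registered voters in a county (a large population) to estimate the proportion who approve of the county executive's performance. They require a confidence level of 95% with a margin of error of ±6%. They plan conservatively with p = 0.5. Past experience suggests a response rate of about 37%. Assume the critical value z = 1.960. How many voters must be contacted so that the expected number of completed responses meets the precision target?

Completed interviews needed: n₀ = 1.960² × 0.2500 / 0.060² ≈ 266.78 → 267.
At a 37% response rate, contacts needed = 267 / 0.37 ≈ 721.62 → 722.

722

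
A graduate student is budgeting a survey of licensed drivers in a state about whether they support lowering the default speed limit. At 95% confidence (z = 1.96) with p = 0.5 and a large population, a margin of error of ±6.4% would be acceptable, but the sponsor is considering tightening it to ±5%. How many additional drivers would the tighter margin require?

At ±6.4%: n = 1.96² × 0.2500 / 0.064² ≈ 234.47 → 235.
At ±5%: n = 1.96² × 0.2500 / 0.050² ≈ 384.16 → 385.
Additional respondents: 385 − 235 = 150.

150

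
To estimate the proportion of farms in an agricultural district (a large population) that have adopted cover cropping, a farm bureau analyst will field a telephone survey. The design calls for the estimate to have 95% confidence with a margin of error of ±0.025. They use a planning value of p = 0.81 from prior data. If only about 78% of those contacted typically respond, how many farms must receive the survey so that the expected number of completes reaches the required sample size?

1213

For 95% confidence, z = 1.960.
Completed interviews needed: n₀ = 1.960² × 0.1539 / 0.025² ≈ 945.96 → 946.
At a 78% response rate, contacts needed = 946 / 0.78 ≈ 1212.82 → 1213.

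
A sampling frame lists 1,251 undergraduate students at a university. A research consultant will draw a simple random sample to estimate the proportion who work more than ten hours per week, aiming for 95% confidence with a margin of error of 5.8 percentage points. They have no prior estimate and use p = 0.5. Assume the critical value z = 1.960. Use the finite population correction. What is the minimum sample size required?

233

Unadjusted: n₀ = 1.960² × 0.50 × 0.50 / 0.058² ≈ 285.49, so n₀ = 286.
Finite population correction with N = 1,251: n = n₀ / (1 + (n₀−1)/N) = 286 / (1 + 285/1251) = 286 / 1.2278 ≈ 232.93.
Rounding up, n = 233.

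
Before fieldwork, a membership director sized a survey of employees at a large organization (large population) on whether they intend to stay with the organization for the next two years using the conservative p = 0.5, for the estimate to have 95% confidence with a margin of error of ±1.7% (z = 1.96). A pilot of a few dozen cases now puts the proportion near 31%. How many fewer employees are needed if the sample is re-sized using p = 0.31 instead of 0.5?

Conservative (p = 0.5): n = 1.96² × 0.25 / 0.017² ≈ 3323.18 → 3324.
Using p = 0.31: p(1−p) = 0.2139, so n = 1.96² × 0.2139 / 0.017² ≈ 2843.32 → 2844.
Reduction: 3324 − 2844 = 480.

480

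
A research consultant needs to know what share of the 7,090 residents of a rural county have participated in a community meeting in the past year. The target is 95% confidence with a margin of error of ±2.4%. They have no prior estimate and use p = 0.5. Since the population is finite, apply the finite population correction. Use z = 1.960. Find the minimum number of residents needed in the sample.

Unadjusted: n₀ = 1.960² × 0.50 × 0.50 / 0.024² ≈ 1667.36, so n₀ = 1668.
Finite population correction with N = 7,090: n = n₀ / (1 + (n₀−1)/N) = 1668 / (1 + 1667/7090) = 1668 / 1.2351 ≈ 1350.48.
Rounding up, n = 1351.

1351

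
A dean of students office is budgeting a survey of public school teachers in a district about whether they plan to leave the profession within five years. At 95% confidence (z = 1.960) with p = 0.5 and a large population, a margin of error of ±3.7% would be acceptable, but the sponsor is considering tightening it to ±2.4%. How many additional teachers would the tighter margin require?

At ±3.7%: n = 1.960² × 0.2500 / 0.037² ≈ 701.53 → 702.
At ±2.4%: n = 1.960² × 0.2500 / 0.024² ≈ 1667.36 → 1668.
Additional respondents: 1668 − 702 = 966.

966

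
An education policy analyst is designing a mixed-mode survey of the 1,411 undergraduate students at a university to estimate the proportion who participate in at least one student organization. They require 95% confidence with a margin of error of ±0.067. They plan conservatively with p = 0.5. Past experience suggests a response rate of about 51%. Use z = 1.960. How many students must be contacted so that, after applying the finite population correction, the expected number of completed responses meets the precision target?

Completed interviews needed (unadjusted): n₀ = 1.960² × 0.2500 / 0.067² ≈ 213.95 → 214.
FPC for N = 1,411: n = 214 / (1 + 213/1411) = 214 / 1.1510 ≈ 185.93 → 186.
At a 51% response rate, contacts needed = 186 / 0.51 ≈ 364.71 → 365.

365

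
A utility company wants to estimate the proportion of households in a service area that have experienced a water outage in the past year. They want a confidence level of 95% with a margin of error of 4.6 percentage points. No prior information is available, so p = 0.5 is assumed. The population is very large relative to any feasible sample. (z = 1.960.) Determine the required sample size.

454

With p = 0.5, p(1−p) = 0.25.
n = z²·p(1−p)/E² = 1.960² × 0.2500 / 0.046² = 3.8416 × 0.2500 / 0.002116 ≈ 453.88.
Rounding up gives n = 454.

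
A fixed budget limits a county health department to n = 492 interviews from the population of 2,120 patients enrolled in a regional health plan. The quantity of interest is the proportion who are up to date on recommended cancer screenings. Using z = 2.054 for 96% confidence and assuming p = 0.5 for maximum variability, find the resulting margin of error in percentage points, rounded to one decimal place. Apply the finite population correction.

4.1

Finite-population factor: (N−n)/(N−1) = (2120−492)/(2120−1) = 0.7683.
SE(p̂) = √[p(1−p)/n · (N−n)/(N−1)] = √[0.2500/492 × 0.7683] = 0.01976.
E = z × SE = 2.054 × 0.01976 = 0.04058 ≈ 4.1 percentage points.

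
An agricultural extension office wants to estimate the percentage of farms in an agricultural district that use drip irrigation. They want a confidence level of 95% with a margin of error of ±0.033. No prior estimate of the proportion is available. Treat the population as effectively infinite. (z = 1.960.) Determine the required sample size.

With no prior estimate, use p = 0.5, giving p(1−p) = 0.25.
n = z²·p(1−p)/E² = 1.960² × 0.2500 / 0.033² = 3.8416 × 0.2500 / 0.001089 ≈ 881.91.
Rounding up gives n = 882.

882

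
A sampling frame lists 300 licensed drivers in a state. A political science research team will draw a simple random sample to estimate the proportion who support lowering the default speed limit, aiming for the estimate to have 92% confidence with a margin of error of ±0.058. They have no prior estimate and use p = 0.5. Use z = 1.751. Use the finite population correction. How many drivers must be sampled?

Unadjusted: n₀ = 1.751² × 0.50 × 0.50 / 0.058² ≈ 227.85, so n₀ = 228.
Finite population correction with N = 300: n = n₀ / (1 + (n₀−1)/N) = 228 / (1 + 227/300) = 228 / 1.7567 ≈ 129.79.
Rounding up, n = 130.

130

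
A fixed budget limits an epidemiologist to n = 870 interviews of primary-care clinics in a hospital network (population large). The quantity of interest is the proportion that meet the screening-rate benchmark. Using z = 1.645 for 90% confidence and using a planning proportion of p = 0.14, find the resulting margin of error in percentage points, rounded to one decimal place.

1.9

SE(p̂) = √[p(1−p)/n] = √[0.1204/870] = 0.01176.
E = z × SE = 1.645 × 0.01176 = 0.01935, or 1.9 percentage points.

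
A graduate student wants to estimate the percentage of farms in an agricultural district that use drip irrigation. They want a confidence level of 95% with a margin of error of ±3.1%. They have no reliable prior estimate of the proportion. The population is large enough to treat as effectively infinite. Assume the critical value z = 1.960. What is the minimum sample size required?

1000

With no prior estimate, use p = 0.5, giving p(1−p) = 0.25.
n = z²·p(1−p)/E² = 1.960² × 0.2500 / 0.031² = 3.8416 × 0.2500 / 0.000961 ≈ 999.38.
Rounding up gives n = 1000.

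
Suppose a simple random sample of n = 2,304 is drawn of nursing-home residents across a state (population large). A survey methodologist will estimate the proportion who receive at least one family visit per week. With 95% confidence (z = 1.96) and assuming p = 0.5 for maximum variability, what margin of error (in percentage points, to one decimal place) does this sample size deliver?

2.0

SE(p̂) = √[p(1−p)/n] = √[0.2500/2304] = 0.01042.
E = z × SE = 1.96 × 0.01042 = 0.02042, or 2.0 percentage points.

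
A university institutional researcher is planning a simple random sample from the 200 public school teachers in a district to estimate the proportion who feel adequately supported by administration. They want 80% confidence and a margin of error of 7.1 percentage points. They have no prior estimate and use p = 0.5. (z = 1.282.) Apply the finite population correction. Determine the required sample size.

59

Unadjusted: n₀ = 1.282² × 0.50 × 0.50 / 0.071² ≈ 81.51, so n₀ = 82.
Finite population correction with N = 200: n = n₀ / (1 + (n₀−1)/N) = 82 / (1 + 81/200) = 82 / 1.4050 ≈ 58.36.
Rounding up, n = 59.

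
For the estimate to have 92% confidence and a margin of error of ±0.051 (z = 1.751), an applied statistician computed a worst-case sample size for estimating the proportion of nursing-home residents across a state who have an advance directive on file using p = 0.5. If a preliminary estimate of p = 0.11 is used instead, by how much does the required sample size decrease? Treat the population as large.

Conservative (p = 0.5): n = 1.751² × 0.25 / 0.051² ≈ 294.69 → 295.
Using p = 0.11: p(1−p) = 0.0979, so n = 1.751² × 0.0979 / 0.051² ≈ 115.40 → 116.
Reduction: 295 − 116 = 179.

179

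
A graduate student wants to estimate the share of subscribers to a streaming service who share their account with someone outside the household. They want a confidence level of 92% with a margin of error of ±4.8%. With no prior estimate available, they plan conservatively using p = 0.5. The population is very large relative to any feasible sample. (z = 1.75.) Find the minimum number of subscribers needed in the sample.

333

With p = 0.5, p(1−p) = 0.25.
n = z²·p(1−p)/E² = 1.75² × 0.2500 / 0.048² = 3.0625 × 0.2500 / 0.002304 ≈ 332.30.
Rounding up gives n = 333.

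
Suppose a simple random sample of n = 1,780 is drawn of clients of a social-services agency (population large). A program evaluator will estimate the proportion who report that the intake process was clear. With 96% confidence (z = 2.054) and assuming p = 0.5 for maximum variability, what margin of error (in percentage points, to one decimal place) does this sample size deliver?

SE(p̂) = √[p(1−p)/n] = √[0.2500/1780] = 0.01185.
E = z × SE = 2.054 × 0.01185 = 0.02434, or 2.4 percentage points.

2.4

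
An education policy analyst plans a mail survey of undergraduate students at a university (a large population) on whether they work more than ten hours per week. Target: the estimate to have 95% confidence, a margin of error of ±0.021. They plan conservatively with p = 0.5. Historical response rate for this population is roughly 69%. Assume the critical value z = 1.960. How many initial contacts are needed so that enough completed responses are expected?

3157

Completed interviews needed: n₀ = 1.960² × 0.2500 / 0.021² ≈ 2177.78 → 2178.
At a 69% response rate, contacts needed = 2178 / 0.69 ≈ 3156.52 → 3157.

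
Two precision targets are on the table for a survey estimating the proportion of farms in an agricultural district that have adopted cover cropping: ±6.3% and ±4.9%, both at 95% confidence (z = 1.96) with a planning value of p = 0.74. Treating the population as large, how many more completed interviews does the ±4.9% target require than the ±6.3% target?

121

At ±6.3%: n = 1.96² × 0.1924 / 0.063² ≈ 186.22 → 187.
At ±4.9%: n = 1.96² × 0.1924 / 0.049² ≈ 307.84 → 308.
Additional respondents: 308 − 187 = 121.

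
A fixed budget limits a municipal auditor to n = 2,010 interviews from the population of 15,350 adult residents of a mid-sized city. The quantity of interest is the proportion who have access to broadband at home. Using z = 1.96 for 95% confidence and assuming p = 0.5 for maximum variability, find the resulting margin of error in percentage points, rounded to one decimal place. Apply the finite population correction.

Finite-population factor: (N−n)/(N−1) = (15350−2010)/(15350−1) = 0.8691.
SE(p̂) = √[p(1−p)/n · (N−n)/(N−1)] = √[0.2500/2010 × 0.8691] = 0.01040.
E = z × SE = 1.96 × 0.01040 = 0.02038 ≈ 2.0 percentage points.

2.0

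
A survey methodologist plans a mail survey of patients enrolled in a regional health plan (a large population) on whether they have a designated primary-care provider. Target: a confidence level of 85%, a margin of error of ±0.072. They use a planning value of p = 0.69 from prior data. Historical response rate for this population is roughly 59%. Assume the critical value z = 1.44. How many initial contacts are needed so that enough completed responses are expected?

146

Completed interviews needed: n₀ = 1.44² × 0.2139 / 0.072² ≈ 85.56 → 86.
At a 59% response rate, contacts needed = 86 / 0.59 ≈ 145.76 → 146.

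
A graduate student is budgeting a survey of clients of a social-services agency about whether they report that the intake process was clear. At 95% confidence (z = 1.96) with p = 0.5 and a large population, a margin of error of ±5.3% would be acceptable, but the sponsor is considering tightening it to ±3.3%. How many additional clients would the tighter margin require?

At ±5.3%: n = 1.96² × 0.2500 / 0.053² ≈ 341.90 → 342.
At ±3.3%: n = 1.96² × 0.2500 / 0.033² ≈ 881.91 → 882.
Additional respondents: 882 − 342 = 540.

540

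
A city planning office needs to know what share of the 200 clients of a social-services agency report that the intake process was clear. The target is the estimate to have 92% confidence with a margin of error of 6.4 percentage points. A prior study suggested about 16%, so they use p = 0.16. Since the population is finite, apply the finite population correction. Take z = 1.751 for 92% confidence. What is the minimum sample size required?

Unadjusted: n₀ = 1.751² × 0.16 × 0.84 / 0.064² ≈ 100.60, so n₀ = 101.
Finite population correction with N = 200: n = n₀ / (1 + (n₀−1)/N) = 101 / (1 + 100/200) = 101 / 1.5000 ≈ 67.33.
Rounding up, n = 68.

68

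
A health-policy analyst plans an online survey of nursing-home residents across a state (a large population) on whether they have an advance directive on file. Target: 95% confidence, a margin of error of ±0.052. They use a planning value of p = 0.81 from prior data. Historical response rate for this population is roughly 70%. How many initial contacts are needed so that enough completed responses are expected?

313

For 95% confidence, z = 1.960.
Completed interviews needed: n₀ = 1.960² × 0.1539 / 0.052² ≈ 218.65 → 219.
At a 70% response rate, contacts needed = 219 / 0.70 ≈ 312.86 → 313.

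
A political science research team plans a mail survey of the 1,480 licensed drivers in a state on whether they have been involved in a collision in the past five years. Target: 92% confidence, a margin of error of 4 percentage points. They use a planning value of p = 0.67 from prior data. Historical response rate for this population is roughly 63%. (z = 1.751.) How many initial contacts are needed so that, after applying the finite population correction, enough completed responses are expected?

524

Completed interviews needed (unadjusted): n₀ = 1.751² × 0.2211 / 0.040² ≈ 423.68 → 424.
FPC for N = 1,480: n = 424 / (1 + 423/1480) = 424 / 1.2858 ≈ 329.75 → 330.
At a 63% response rate, contacts needed = 330 / 0.63 ≈ 523.81 → 524.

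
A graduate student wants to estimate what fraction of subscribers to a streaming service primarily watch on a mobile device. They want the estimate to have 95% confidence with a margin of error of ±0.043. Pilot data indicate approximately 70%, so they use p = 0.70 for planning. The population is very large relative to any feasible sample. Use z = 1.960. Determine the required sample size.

437

With p = 0.70, p(1−p) = 0.2100.
n = z²·p(1−p)/E² = 1.960² × 0.2100 / 0.043² = 3.8416 × 0.2100 / 0.001849 ≈ 436.31.
Rounding up gives n = 437.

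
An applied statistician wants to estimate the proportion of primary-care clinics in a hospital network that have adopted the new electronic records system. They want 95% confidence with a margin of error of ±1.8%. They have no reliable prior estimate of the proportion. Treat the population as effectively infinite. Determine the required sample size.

For 95% confidence, z = 1.960.
With no prior estimate, use p = 0.5, giving p(1−p) = 0.25.
n = z²·p(1−p)/E² = 1.960² × 0.2500 / 0.018² = 3.8416 × 0.2500 / 0.000324 ≈ 2964.20.
Rounding up gives n = 2965.

2965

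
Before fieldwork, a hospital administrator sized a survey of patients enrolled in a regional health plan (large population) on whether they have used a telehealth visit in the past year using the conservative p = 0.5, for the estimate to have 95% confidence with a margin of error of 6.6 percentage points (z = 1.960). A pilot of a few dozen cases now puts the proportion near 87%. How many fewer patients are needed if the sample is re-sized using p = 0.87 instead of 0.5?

Conservative (p = 0.5): n = 1.960² × 0.25 / 0.066² ≈ 220.48 → 221.
Using p = 0.87: p(1−p) = 0.1131, so n = 1.960² × 0.1131 / 0.066² ≈ 99.74 → 100.
Reduction: 221 − 100 = 121.

121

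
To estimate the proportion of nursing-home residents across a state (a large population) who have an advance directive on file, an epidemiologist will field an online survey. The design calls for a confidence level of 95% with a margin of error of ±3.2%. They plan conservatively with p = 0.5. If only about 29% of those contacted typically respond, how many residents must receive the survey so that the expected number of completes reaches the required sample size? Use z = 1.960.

Completed interviews needed: n₀ = 1.960² × 0.2500 / 0.032² ≈ 937.89 → 938.
At a 29% response rate, contacts needed = 938 / 0.29 ≈ 3234.48 → 3235.

3235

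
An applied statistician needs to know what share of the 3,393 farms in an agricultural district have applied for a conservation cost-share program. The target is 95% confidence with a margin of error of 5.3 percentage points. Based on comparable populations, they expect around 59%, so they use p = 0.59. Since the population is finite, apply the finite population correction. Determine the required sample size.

302

For 95% confidence, z = 1.960.
Unadjusted: n₀ = 1.960² × 0.59 × 0.41 / 0.053² ≈ 330.82, so n₀ = 331.
Finite population correction with N = 3,393: n = n₀ / (1 + (n₀−1)/N) = 331 / (1 + 330/3393) = 331 / 1.0973 ≈ 301.66.
Rounding up, n = 302.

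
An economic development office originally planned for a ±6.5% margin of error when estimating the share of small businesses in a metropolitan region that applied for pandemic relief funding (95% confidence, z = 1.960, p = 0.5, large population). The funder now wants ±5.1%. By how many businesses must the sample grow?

At ±6.5%: n = 1.960² × 0.2500 / 0.065² ≈ 227.31 → 228.
At ±5.1%: n = 1.960² × 0.2500 / 0.051² ≈ 369.24 → 370.
Additional respondents: 370 − 228 = 142.

142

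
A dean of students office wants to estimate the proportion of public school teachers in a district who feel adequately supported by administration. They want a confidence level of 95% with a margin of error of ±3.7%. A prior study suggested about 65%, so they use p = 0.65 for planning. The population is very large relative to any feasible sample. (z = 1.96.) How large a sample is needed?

639

With p = 0.65, p(1−p) = 0.2275.
n = z²·p(1−p)/E² = 1.96² × 0.2275 / 0.037² = 3.8416 × 0.2275 / 0.001369 ≈ 638.40.
Rounding up gives n = 639.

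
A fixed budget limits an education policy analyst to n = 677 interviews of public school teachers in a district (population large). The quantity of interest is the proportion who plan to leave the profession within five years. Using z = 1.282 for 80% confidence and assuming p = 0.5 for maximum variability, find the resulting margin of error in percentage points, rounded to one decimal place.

2.5

SE(p̂) = √[p(1−p)/n] = √[0.2500/677] = 0.01922.
E = z × SE = 1.282 × 0.01922 = 0.02464, or 2.5 percentage points.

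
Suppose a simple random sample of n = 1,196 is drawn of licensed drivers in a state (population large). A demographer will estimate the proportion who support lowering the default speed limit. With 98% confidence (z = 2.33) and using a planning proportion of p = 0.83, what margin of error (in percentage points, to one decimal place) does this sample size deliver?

2.5

SE(p̂) = √[p(1−p)/n] = √[0.1411/1196] = 0.01086.
E = z × SE = 2.33 × 0.01086 = 0.02531, or 2.5 percentage points.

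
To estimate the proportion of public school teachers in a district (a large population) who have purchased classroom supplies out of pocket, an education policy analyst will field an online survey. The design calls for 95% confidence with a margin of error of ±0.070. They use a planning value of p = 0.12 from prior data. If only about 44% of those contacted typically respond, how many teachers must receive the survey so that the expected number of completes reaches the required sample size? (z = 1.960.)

189

Completed interviews needed: n₀ = 1.960² × 0.1056 / 0.070² ≈ 82.79 → 83.
At a 44% response rate, contacts needed = 83 / 0.44 ≈ 188.64 → 189.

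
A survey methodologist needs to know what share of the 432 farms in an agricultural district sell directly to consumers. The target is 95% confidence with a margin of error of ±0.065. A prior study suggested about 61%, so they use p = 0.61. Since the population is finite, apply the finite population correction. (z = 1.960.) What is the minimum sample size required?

145

Unadjusted: n₀ = 1.960² × 0.61 × 0.39 / 0.065² ≈ 216.31, so n₀ = 217.
Finite population correction with N = 432: n = n₀ / (1 + (n₀−1)/N) = 217 / (1 + 216/432) = 217 / 1.5000 ≈ 144.67.
Rounding up, n = 145.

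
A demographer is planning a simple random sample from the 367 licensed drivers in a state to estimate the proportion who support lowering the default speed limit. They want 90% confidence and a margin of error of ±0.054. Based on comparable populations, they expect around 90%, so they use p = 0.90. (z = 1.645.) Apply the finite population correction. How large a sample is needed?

69

Unadjusted: n₀ = 1.645² × 0.90 × 0.10 / 0.054² ≈ 83.52, so n₀ = 84.
Finite population correction with N = 367: n = n₀ / (1 + (n₀−1)/N) = 84 / (1 + 83/367) = 84 / 1.2262 ≈ 68.51.
Rounding up, n = 69.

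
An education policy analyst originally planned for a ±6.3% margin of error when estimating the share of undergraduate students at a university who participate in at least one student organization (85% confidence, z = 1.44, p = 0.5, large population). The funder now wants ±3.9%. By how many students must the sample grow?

At ±6.3%: n = 1.44² × 0.2500 / 0.063² ≈ 130.61 → 131.
At ±3.9%: n = 1.44² × 0.2500 / 0.039² ≈ 340.83 → 341.
Additional respondents: 341 − 131 = 210.

210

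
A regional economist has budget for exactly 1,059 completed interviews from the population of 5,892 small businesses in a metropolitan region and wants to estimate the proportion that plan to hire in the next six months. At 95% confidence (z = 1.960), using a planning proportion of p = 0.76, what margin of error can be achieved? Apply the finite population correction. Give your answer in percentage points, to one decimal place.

2.3

Finite-population factor: (N−n)/(N−1) = (5892−1059)/(5892−1) = 0.8204.
SE(p̂) = √[p(1−p)/n · (N−n)/(N−1)] = √[0.1824/1059 × 0.8204] = 0.01189.
E = z × SE = 1.960 × 0.01189 = 0.02330 ≈ 2.3 percentage points.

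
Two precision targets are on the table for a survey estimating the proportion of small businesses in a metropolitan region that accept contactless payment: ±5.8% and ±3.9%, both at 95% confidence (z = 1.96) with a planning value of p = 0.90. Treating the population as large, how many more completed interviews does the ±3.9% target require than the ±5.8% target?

125

At ±5.8%: n = 1.96² × 0.0900 / 0.058² ≈ 102.78 → 103.
At ±3.9%: n = 1.96² × 0.0900 / 0.039² ≈ 227.31 → 228.
Additional respondents: 228 − 103 = 125.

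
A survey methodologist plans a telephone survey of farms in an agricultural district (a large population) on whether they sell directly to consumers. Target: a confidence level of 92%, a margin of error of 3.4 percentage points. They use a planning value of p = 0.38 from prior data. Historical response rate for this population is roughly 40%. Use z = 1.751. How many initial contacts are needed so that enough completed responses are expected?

Completed interviews needed: n₀ = 1.751² × 0.2356 / 0.034² ≈ 624.87 → 625.
At a 40% response rate, contacts needed = 625 / 0.40 ≈ 1562.50 → 1563.

1563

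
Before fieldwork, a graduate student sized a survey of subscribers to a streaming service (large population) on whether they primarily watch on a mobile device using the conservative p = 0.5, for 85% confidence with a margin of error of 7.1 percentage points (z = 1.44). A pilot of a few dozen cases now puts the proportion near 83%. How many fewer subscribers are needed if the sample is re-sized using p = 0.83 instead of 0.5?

Conservative (p = 0.5): n = 1.44² × 0.25 / 0.071² ≈ 102.84 → 103.
Using p = 0.83: p(1−p) = 0.1411, so n = 1.44² × 0.1411 / 0.071² ≈ 58.04 → 59.
Reduction: 103 − 59 = 44.

44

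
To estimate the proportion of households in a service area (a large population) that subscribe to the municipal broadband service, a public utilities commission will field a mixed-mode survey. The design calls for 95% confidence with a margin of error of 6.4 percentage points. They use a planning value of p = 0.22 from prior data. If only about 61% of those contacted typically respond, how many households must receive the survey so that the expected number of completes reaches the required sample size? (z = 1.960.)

264

Completed interviews needed: n₀ = 1.960² × 0.1716 / 0.064² ≈ 160.94 → 161.
At a 61% response rate, contacts needed = 161 / 0.61 ≈ 263.93 → 264.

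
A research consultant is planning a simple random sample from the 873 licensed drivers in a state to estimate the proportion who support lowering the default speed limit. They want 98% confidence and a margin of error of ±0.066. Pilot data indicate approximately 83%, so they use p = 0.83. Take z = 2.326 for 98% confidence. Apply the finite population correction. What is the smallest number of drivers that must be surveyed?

Unadjusted: n₀ = 2.326² × 0.83 × 0.17 / 0.066² ≈ 175.25, so n₀ = 176.
Finite population correction with N = 873: n = n₀ / (1 + (n₀−1)/N) = 176 / (1 + 175/873) = 176 / 1.2005 ≈ 146.61.
Rounding up, n = 147.

147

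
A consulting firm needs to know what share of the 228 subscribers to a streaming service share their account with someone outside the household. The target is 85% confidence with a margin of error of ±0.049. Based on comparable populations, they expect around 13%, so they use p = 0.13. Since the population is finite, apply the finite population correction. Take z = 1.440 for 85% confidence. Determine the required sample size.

69

Unadjusted: n₀ = 1.440² × 0.13 × 0.87 / 0.049² ≈ 97.68, so n₀ = 98.
Finite population correction with N = 228: n = n₀ / (1 + (n₀−1)/N) = 98 / (1 + 97/228) = 98 / 1.4254 ≈ 68.75.
Rounding up, n = 69.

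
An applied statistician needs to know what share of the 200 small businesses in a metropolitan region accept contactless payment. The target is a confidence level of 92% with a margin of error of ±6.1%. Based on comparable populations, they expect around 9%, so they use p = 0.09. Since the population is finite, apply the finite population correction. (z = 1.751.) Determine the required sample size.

51

Unadjusted: n₀ = 1.751² × 0.09 × 0.91 / 0.061² ≈ 67.48, so n₀ = 68.
Finite population correction with N = 200: n = n₀ / (1 + (n₀−1)/N) = 68 / (1 + 67/200) = 68 / 1.3350 ≈ 50.94.
Rounding up, n = 51.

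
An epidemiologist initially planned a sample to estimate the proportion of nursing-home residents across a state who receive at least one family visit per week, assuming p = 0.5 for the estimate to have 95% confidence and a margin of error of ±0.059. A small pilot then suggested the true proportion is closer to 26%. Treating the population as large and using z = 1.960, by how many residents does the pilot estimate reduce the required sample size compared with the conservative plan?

Conservative (p = 0.5): n = 1.960² × 0.25 / 0.059² ≈ 275.90 → 276.
Using p = 0.26: p(1−p) = 0.1924, so n = 1.960² × 0.1924 / 0.059² ≈ 212.33 → 213.
Reduction: 276 − 213 = 63.

63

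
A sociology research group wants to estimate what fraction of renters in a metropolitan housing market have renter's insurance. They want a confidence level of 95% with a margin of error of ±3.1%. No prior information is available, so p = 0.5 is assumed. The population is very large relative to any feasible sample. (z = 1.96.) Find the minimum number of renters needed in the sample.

1000

With p = 0.5, p(1−p) = 0.25.
n = z²·p(1−p)/E² = 1.96² × 0.2500 / 0.031² = 3.8416 × 0.2500 / 0.000961 ≈ 999.38.
Rounding up gives n = 1000.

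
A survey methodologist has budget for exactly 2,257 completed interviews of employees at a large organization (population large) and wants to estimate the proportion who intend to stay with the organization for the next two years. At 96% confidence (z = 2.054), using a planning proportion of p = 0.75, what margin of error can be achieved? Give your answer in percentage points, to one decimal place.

1.9

SE(p̂) = √[p(1−p)/n] = √[0.1875/2257] = 0.00911.
E = z × SE = 2.054 × 0.00911 = 0.01872, or 1.9 percentage points.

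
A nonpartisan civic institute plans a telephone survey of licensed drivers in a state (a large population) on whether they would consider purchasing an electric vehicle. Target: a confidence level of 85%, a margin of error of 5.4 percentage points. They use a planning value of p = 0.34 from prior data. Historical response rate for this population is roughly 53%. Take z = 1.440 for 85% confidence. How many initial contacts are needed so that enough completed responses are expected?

302

Completed interviews needed: n₀ = 1.440² × 0.2244 / 0.054² ≈ 159.57 → 160.
At a 53% response rate, contacts needed = 160 / 0.53 ≈ 301.89 → 302.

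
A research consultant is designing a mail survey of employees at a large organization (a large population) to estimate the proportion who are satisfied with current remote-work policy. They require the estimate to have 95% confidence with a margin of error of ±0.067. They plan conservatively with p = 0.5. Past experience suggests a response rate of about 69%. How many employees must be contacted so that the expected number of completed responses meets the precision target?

311

For 95% confidence, z = 1.96.
Completed interviews needed: n₀ = 1.96² × 0.2500 / 0.067² ≈ 213.95 → 214.
At a 69% response rate, contacts needed = 214 / 0.69 ≈ 310.14 → 311.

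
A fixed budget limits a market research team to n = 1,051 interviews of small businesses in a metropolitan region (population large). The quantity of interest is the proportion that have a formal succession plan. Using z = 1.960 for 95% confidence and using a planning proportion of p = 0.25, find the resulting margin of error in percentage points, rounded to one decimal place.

SE(p̂) = √[p(1−p)/n] = √[0.1875/1051] = 0.01336.
E = z × SE = 1.960 × 0.01336 = 0.02618, or 2.6 percentage points.

2.6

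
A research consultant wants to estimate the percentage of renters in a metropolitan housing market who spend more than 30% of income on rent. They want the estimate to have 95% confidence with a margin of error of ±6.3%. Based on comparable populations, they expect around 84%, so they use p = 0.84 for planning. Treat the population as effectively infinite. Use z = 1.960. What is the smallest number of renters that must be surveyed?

With p = 0.84, p(1−p) = 0.1344.
n = z²·p(1−p)/E² = 1.960² × 0.1344 / 0.063² = 3.8416 × 0.1344 / 0.003969 ≈ 130.09.
Rounding up gives n = 131.

131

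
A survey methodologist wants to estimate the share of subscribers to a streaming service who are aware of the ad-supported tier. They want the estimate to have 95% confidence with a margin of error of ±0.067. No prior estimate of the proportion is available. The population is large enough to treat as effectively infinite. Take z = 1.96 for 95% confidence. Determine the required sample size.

With no prior estimate, use p = 0.5, giving p(1−p) = 0.25.
n = z²·p(1−p)/E² = 1.96² × 0.2500 / 0.067² = 3.8416 × 0.2500 / 0.004489 ≈ 213.95.
Rounding up gives n = 214.

214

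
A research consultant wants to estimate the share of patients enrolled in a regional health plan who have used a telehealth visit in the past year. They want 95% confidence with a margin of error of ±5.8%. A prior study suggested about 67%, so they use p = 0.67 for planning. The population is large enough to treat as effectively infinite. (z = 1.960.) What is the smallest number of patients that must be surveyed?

With p = 0.67, p(1−p) = 0.2211.
n = z²·p(1−p)/E² = 1.960² × 0.2211 / 0.058² = 3.8416 × 0.2211 / 0.003364 ≈ 252.49.
Rounding up gives n = 253.

253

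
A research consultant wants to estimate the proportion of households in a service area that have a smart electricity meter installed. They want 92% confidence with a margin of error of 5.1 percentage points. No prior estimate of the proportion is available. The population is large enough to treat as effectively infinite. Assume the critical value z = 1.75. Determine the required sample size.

With no prior estimate, use p = 0.5, giving p(1−p) = 0.25.
n = z²·p(1−p)/E² = 1.75² × 0.2500 / 0.051² = 3.0625 × 0.2500 / 0.002601 ≈ 294.36.
Rounding up gives n = 295.

295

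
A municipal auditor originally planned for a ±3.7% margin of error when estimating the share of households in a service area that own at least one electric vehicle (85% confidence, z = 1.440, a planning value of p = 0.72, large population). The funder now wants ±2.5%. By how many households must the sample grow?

At ±3.7%: n = 1.440² × 0.2016 / 0.037² ≈ 305.36 → 306.
At ±2.5%: n = 1.440² × 0.2016 / 0.025² ≈ 668.86 → 669.
Additional respondents: 669 − 306 = 363.

363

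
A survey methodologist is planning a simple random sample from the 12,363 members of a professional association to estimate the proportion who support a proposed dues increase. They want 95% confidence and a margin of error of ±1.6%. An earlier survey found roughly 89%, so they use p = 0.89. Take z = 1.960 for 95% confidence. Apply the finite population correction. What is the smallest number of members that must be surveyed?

1314

Unadjusted: n₀ = 1.960² × 0.89 × 0.11 / 0.016² ≈ 1469.11, so n₀ = 1470.
Finite population correction with N = 12,363: n = n₀ / (1 + (n₀−1)/N) = 1470 / (1 + 1469/12363) = 1470 / 1.1188 ≈ 1313.88.
Rounding up, n = 1314.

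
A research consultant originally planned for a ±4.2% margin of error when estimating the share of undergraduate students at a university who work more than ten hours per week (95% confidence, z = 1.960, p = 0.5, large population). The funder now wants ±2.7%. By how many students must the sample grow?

At ±4.2%: n = 1.960² × 0.2500 / 0.042² ≈ 544.44 → 545.
At ±2.7%: n = 1.960² × 0.2500 / 0.027² ≈ 1317.42 → 1318.
Additional respondents: 1318 − 545 = 773.

773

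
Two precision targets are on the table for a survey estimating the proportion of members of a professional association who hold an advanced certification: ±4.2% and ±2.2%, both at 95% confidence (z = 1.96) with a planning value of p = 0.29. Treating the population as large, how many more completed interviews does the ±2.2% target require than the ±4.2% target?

At ±4.2%: n = 1.96² × 0.2059 / 0.042² ≈ 448.40 → 449.
At ±2.2%: n = 1.96² × 0.2059 / 0.022² ≈ 1634.27 → 1635.
Additional respondents: 1635 − 449 = 1186.

1186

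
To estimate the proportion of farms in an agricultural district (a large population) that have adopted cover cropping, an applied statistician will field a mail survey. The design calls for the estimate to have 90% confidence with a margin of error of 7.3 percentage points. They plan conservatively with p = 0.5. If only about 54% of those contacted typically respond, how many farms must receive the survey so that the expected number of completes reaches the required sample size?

For 90% confidence, z = 1.645.
Completed interviews needed: n₀ = 1.645² × 0.2500 / 0.073² ≈ 126.95 → 127.
At a 54% response rate, contacts needed = 127 / 0.54 ≈ 235.19 → 236.

236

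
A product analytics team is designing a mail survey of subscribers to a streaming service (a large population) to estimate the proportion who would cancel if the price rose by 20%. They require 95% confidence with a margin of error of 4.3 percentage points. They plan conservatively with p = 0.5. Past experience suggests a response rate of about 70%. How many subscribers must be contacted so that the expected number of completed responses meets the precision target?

743

For 95% confidence, z = 1.960.
Completed interviews needed: n₀ = 1.960² × 0.2500 / 0.043² ≈ 519.42 → 520.
At a 70% response rate, contacts needed = 520 / 0.70 ≈ 742.86 → 743.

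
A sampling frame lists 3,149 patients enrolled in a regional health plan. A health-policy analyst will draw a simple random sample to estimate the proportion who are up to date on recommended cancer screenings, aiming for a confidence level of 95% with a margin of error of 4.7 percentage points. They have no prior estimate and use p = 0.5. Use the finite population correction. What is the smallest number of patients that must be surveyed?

For 95% confidence, z = 1.960.
Unadjusted: n₀ = 1.960² × 0.50 × 0.50 / 0.047² ≈ 434.77, so n₀ = 435.
Finite population correction with N = 3,149: n = n₀ / (1 + (n₀−1)/N) = 435 / (1 + 434/3149) = 435 / 1.1378 ≈ 382.31.
Rounding up, n = 383.

383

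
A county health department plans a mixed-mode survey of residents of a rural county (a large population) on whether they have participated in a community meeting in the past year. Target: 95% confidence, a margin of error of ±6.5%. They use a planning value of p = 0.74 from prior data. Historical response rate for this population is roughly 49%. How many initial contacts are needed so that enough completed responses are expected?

358

For 95% confidence, z = 1.96.
Completed interviews needed: n₀ = 1.96² × 0.1924 / 0.065² ≈ 174.94 → 175.
At a 49% response rate, contacts needed = 175 / 0.49 ≈ 357.14 → 358.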